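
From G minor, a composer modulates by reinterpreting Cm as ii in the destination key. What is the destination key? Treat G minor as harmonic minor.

The numeral ii denotes a minor triad on scale degree 2. With C on degree 2, the tonic of the new key is B♭.
Degree 2 carries a minor triad in major keys, so the destination is B♭ major.
Check: the diatonic triads of B♭ major are B♭ (I), Cm (ii), Dm (iii), E♭ (IV), F (V), Gm (vi), Adim (vii°) — Cm is indeed ii.

B♭ major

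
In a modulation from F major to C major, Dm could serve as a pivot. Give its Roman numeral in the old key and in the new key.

vi in F major; ii in C major

The scale of F major is F G A Bb C D E; D is degree 6, and the triad built there (D-F-A) is minor, so it is vi.
The scale of C major is C D E F G A B; D is degree 2, and the triad built there (D-F-A) is minor, so it is ii.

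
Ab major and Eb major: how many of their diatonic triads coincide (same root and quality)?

4

Diatonic triads of Ab major: Ab major (I), Bb minor (ii), C minor (iii), Db major (IV), Eb major (V), F minor (vi), G diminished (vii°).
Diatonic triads of Eb major: Eb major (I), F minor (ii), G minor (iii), Ab major (IV), Bb major (V), C minor (vi), D diminished (vii°).
Matching root and quality in both lists: Ab major, C minor, Eb major, F minor.
That gives 4 common triads.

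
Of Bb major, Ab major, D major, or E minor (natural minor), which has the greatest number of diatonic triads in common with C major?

Triads of C major: C major (I), D minor (ii), E minor (iii), F major (IV), G major (V), A minor (vi), B diminished (vii°).
Bb major shares 2: Dm, F.
Ab major shares 0: none.
D major shares 2: Em, G.
E minor (natural minor) shares 4: C, Em, G, Am.
The most common triads (4) are shared with E minor.

E minor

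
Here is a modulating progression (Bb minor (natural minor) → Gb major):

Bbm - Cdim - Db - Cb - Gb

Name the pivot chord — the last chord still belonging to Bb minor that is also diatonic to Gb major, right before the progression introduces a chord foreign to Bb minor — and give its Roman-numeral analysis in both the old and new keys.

Db — III in Bb minor, V in Gb major

Chords diatonic to Bb minor: Bbm, Cdim, Db, Ebm, Fm, Gb, Ab.
Reading the progression, the first chord not in that set is Cb, so the modulation leaves Bb minor there.
The chord immediately before Cb is Db, which is diatonic to both keys: III in Bb minor and V in Gb major.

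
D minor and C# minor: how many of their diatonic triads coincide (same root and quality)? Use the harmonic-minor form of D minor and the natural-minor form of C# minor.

1

Diatonic triads of D minor (harmonic minor): D minor (i), E diminished (ii°), F augmented (III+), G minor (iv), A major (V), Bb major (VI), C# diminished (vii°).
Diatonic triads of C# minor (natural minor): C# minor (i), D# diminished (ii°), E major (III), F# minor (iv), G# minor (v), A major (VI), B major (VII).
Matching root and quality in both lists: A major.
That gives 1 common triad.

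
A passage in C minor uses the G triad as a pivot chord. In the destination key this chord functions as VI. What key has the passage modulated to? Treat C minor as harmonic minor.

B minor

The numeral VI denotes a major triad on scale degree 6. With G on degree 6, the tonic of the new key is B.
Degree 6 carries a major triad in minor keys, so the destination is B minor.
Check: the diatonic triads of B minor (natural minor) are Bm (i), C♯dim (ii°), D (III), Em (iv), F♯m (v), G (VI), A (VII) — G is indeed VI.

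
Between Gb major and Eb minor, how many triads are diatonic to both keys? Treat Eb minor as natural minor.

Diatonic triads of Gb major: Gb (I), Abm (ii), Bbm (iii), Cb (IV), Db (V), Ebm (vi), Fdim (vii°).
Diatonic triads of Eb minor (natural minor): Ebm (i), Fdim (ii°), Gb (III), Abm (iv), Bbm (v), Cb (VI), Db (VII).
Matching root and quality in both lists: Gb, Abm, Bbm, Cb, Db, Ebm, Fdim.
That gives 7 common triads.

7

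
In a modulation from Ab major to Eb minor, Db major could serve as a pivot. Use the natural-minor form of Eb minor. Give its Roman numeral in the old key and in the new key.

IV in Ab major; VII in Eb minor

The scale of Ab major is Ab Bb C Db Eb F G; Db is degree 4, and the triad built there (Db-F-Ab) is major, so it is IV.
The scale of Eb minor (natural minor) is Eb F Gb Ab Bb Cb Db; Db is degree 7, and the triad built there (Db-F-Ab) is major, so it is VII.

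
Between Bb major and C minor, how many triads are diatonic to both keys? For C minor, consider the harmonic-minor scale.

1

Diatonic triads of Bb major: Bb major (I), C minor (ii), D minor (iii), Eb major (IV), F major (V), G minor (vi), A diminished (vii°).
Diatonic triads of C minor (harmonic minor): C minor (i), D diminished (ii°), Eb augmented (III+), F minor (iv), G major (V), Ab major (VI), B diminished (vii°).
Matching root and quality in both lists: C minor.
That gives 1 common triad.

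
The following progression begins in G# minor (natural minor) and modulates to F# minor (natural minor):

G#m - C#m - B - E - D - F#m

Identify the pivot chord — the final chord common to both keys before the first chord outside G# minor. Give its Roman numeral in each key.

Chords diatonic to G# minor: G#m, A#dim, B, C#m, D#m, E, F#.
Reading the progression, the first chord not in that set is D, so the modulation leaves G# minor there.
The chord immediately before D is E, which is diatonic to both keys: VI in G# minor and VII in F# minor.

E — VI in G# minor, VII in F# minor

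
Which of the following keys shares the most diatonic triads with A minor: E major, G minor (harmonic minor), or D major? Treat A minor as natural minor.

D major

Triads of A minor (natural minor): Am (i), Bdim (ii°), C (III), Dm (iv), Em (v), F (VI), G (VII).
E major shares 0: none.
G minor (harmonic minor) shares 0: none.
D major shares 2: Em, G.
The most common triads (2) are shared with D major.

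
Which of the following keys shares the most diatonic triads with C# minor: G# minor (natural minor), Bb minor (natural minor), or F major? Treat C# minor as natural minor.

Triads of C# minor (natural minor): C# minor (i), D# diminished (ii°), E major (III), F# minor (iv), G# minor (v), A major (VI), B major (VII).
G# minor (natural minor) shares 4: C#m, E, G#m, B.
Bb minor (natural minor) shares 0: none.
F major shares 0: none.
The most common triads (4) are shared with G# minor.

G# minor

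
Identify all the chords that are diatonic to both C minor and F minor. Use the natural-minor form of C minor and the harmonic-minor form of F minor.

Triads in C minor (natural minor): Cm (i), Ddim (ii°), Eb (III), Fm (iv), Gm (v), Ab (VI), Bb (VII).
Triads in F minor (harmonic minor): Fm (i), Gdim (ii°), Abaug (III+), Bbm (iv), C (V), Db (VI), Edim (vii°).
Shared triads with their functions: Fm (iv in C minor, i in F minor).

Fm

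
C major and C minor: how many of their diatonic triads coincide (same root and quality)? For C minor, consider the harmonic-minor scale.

Diatonic triads of C major: C major (I), D minor (ii), E minor (iii), F major (IV), G major (V), A minor (vi), B diminished (vii°).
Diatonic triads of C minor (harmonic minor): C minor (i), D diminished (ii°), E♭ augmented (III+), F minor (iv), G major (V), A♭ major (VI), B diminished (vii°).
Matching root and quality in both lists: G major, B diminished.
That gives 2 common triads.

2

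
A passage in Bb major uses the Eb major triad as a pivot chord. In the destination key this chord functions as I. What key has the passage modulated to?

Eb major

The numeral I denotes a major triad on scale degree 1. With Eb on degree 1, the tonic of the new key is Eb.
Degree 1 carries a major triad in major keys, so the destination is Eb major.
Check: the diatonic triads of Eb major are Eb (I), Fm (ii), Gm (iii), Ab (IV), Bb (V), Cm (vi), Ddim (vii°) — Eb major is indeed I.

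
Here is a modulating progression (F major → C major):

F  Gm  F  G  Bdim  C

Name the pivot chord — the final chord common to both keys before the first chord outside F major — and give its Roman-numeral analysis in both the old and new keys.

F — I in F major, IV in C major

Chords diatonic to F major: F, Gm, Am, Bb, C, Dm, Edim.
Reading the progression, the first chord not in that set is G, so the modulation leaves F major there.
The chord immediately before G is F, which is diatonic to both keys: I in F major and IV in C major.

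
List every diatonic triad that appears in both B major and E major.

Triads in B major: B major (I), C# minor (ii), D# minor (iii), E major (IV), F# major (V), G# minor (vi), A# diminished (vii°).
Triads in E major: E major (I), F# minor (ii), G# minor (iii), A major (IV), B major (V), C# minor (vi), D# diminished (vii°).
Shared triads with their functions: B major (I in B major, V in E major); C# minor (ii in B major, vi in E major); E major (IV in B major, I in E major); G# minor (vi in B major, iii in E major).

B, C#m, E, G#m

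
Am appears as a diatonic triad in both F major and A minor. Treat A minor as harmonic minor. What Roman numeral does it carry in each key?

iii in F major; i in A minor

The scale of F major is F G A Bb C D E; A is degree 3, and the triad built there (A-C-E) is minor, so it is iii.
The scale of A minor (harmonic minor) is A B C D E F G#; A is degree 1, and the triad built there (A-C-E) is minor, so it is i.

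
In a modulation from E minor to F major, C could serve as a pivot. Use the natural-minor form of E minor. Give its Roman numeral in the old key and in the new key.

The scale of E minor (natural minor) is E F# G A B C D; C is degree 6, and the triad built there (C-E-G) is major, so it is VI.
The scale of F major is F G A Bb C D E; C is degree 5, and the triad built there (C-E-G) is major, so it is V.

VI in E minor; V in F major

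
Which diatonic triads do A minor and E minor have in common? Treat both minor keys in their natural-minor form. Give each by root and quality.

Am, C, Em, G

Triads in A minor (natural minor): A minor (i), B diminished (ii°), C major (III), D minor (iv), E minor (v), F major (VI), G major (VII).
Triads in E minor (natural minor): E minor (i), F♯ diminished (ii°), G major (III), A minor (iv), B minor (v), C major (VI), D major (VII).
Shared triads with their functions: A minor (i in A minor, iv in E minor); C major (III in A minor, VI in E minor); E minor (v in A minor, i in E minor); G major (VII in A minor, III in E minor).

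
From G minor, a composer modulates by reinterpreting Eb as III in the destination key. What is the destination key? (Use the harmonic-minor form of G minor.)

The numeral III denotes a major triad on scale degree 3. With Eb on degree 3, the tonic of the new key is C.
Degree 3 carries a major triad in natural-minor keys, so the destination is C minor.
Check: the diatonic triads of C minor (natural minor) are Cm (i), Ddim (ii°), Eb (III), Fm (iv), Gm (v), Ab (VI), Bb (VII) — Eb is indeed III.

C minor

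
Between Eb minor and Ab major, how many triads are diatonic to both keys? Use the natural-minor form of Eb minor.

Diatonic triads of Eb minor (natural minor): Ebm (i), Fdim (ii°), Gb (III), Abm (iv), Bbm (v), Cb (VI), Db (VII).
Diatonic triads of Ab major: Ab (I), Bbm (ii), Cm (iii), Db (IV), Eb (V), Fm (vi), Gdim (vii°).
Matching root and quality in both lists: Bbm, Db.
That gives 2 common triads.

2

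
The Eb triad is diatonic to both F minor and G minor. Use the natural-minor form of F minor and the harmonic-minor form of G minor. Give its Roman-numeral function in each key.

The scale of F minor (natural minor) is F G Ab Bb C Db Eb; Eb is degree 7, and the triad built there (Eb-G-Bb) is major, so it is VII.
The scale of G minor (harmonic minor) is G A Bb C D Eb F#; Eb is degree 6, and the triad built there (Eb-G-Bb) is major, so it is VI.

VII in F minor; VI in G minor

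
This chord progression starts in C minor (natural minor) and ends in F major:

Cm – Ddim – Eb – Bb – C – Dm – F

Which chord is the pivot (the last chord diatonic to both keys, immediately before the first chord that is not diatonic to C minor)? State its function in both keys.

Chords diatonic to C minor: Cm, Ddim, Eb, Fm, Gm, Ab, Bb.
Reading the progression, the first chord not in that set is C, so the modulation leaves C minor there.
The chord immediately before C is Bb, which is diatonic to both keys: VII in C minor and IV in F major.

Bb — VII in C minor, IV in F major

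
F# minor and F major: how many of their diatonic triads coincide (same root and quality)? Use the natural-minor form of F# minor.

0

Diatonic triads of F# minor (natural minor): F# minor (i), G# diminished (ii°), A major (III), B minor (iv), C# minor (v), D major (VI), E major (VII).
Diatonic triads of F major: F major (I), G minor (ii), A minor (iii), Bb major (IV), C major (V), D minor (vi), E diminished (vii°).
No triad has the same root and quality in both keys.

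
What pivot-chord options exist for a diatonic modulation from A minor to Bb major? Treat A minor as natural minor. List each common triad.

Dm, F

Triads in A minor (natural minor): Am (i), Bdim (ii°), C (III), Dm (iv), Em (v), F (VI), G (VII).
Triads in Bb major: Bb (I), Cm (ii), Dm (iii), Eb (IV), F (V), Gm (vi), Adim (vii°).
Shared triads with their functions: Dm (iv in A minor, iii in Bb major); F (VI in A minor, V in Bb major).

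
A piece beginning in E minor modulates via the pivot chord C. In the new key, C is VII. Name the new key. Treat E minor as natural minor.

D minor

The numeral VII denotes a major triad on scale degree 7. With C on degree 7, the tonic of the new key is D.
Degree 7 carries a major triad in natural-minor keys, so the destination is D minor.
Check: the diatonic triads of D minor (natural minor) are Dm (i), Edim (ii°), F (III), Gm (iv), Am (v), Bb (VI), C (VII) — C is indeed VII.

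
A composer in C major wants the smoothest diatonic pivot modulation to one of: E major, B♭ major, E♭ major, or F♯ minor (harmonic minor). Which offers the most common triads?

B♭ major

Triads of C major: C major (I), D minor (ii), E minor (iii), F major (IV), G major (V), A minor (vi), B diminished (vii°).
E major shares 0: none.
B♭ major shares 2: Dm, F.
E♭ major shares 0: none.
F♯ minor (harmonic minor) shares 0: none.
The most common triads (2) are shared with B♭ major.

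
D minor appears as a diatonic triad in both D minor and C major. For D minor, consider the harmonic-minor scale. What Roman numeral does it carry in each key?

i in D minor; ii in C major

The scale of D minor (harmonic minor) is D E F G A Bb C#; D is degree 1, and the triad built there (D-F-A) is minor, so it is i.
The scale of C major is C D E F G A B; D is degree 2, and the triad built there (D-F-A) is minor, so it is ii.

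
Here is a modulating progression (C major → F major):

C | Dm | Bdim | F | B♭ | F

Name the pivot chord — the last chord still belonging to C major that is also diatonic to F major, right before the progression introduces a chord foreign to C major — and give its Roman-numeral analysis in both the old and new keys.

Chords diatonic to C major: C, Dm, Em, F, G, Am, Bdim.
Reading the progression, the first chord not in that set is B♭, so the modulation leaves C major there.
The chord immediately before B♭ is F, which is diatonic to both keys: IV in C major and I in F major.

F — IV in C major, I in F major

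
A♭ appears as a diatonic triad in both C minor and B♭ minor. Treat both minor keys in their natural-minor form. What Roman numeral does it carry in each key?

The scale of C minor (natural minor) is C D E♭ F G A♭ B♭; A♭ is degree 6, and the triad built there (A♭-C-E♭) is major, so it is VI.
The scale of B♭ minor (natural minor) is B♭ C D♭ E♭ F G♭ A♭; A♭ is degree 7, and the triad built there (A♭-C-E♭) is major, so it is VII.

VI in C minor; VII in B♭ minor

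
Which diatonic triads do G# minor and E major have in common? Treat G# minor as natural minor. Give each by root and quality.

Triads in G# minor (natural minor): G#m (i), A#dim (ii°), B (III), C#m (iv), D#m (v), E (VI), F# (VII).
Triads in E major: E (I), F#m (ii), G#m (iii), A (IV), B (V), C#m (vi), D#dim (vii°).
Shared triads with their functions: G#m (i in G# minor, iii in E major); B (III in G# minor, V in E major); C#m (iv in G# minor, vi in E major); E (VI in G# minor, I in E major).

G#m, B, C#m, E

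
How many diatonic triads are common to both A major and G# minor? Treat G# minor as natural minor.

Diatonic triads of A major: A (I), Bm (ii), C#m (iii), D (IV), E (V), F#m (vi), G#dim (vii°).
Diatonic triads of G# minor (natural minor): G#m (i), A#dim (ii°), B (III), C#m (iv), D#m (v), E (VI), F# (VII).
Matching root and quality in both lists: C#m, E.
That gives 2 common triads.

2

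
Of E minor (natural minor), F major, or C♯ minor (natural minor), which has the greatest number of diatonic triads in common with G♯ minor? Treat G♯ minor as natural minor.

C♯ minor

Triads of G♯ minor (natural minor): G♯m (i), A♯dim (ii°), B (III), C♯m (iv), D♯m (v), E (VI), F♯ (VII).
E minor (natural minor) shares 0: none.
F major shares 0: none.
C♯ minor (natural minor) shares 4: G♯m, B, C♯m, E.
The most common triads (4) are shared with C♯ minor.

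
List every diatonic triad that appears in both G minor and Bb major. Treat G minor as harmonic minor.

Triads in G minor (harmonic minor): G minor (i), A diminished (ii°), Bb augmented (III+), C minor (iv), D major (V), Eb major (VI), F# diminished (vii°).
Triads in Bb major: Bb major (I), C minor (ii), D minor (iii), Eb major (IV), F major (V), G minor (vi), A diminished (vii°).
Shared triads with their functions: G minor (i in G minor, vi in Bb major); A diminished (ii° in G minor, vii° in Bb major); C minor (iv in G minor, ii in Bb major); Eb major (VI in G minor, IV in Bb major).

Gm, Adim, Cm, Eb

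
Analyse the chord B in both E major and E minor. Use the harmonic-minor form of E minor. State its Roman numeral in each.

V in E major; V in E minor

The scale of E major is E F# G# A B C# D#; B is degree 5, and the triad built there (B-D#-F#) is major, so it is V.
The scale of E minor (harmonic minor) is E F# G A B C D#; B is degree 5, and the triad built there (B-D#-F#) is major, so it is V.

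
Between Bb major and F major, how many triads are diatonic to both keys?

4

Diatonic triads of Bb major: Bb (I), Cm (ii), Dm (iii), Eb (IV), F (V), Gm (vi), Adim (vii°).
Diatonic triads of F major: F (I), Gm (ii), Am (iii), Bb (IV), C (V), Dm (vi), Edim (vii°).
Matching root and quality in both lists: Bb, Dm, F, Gm.
That gives 4 common triads.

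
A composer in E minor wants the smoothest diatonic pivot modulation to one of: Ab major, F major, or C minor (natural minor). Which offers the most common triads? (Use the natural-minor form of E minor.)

Triads of E minor (natural minor): E minor (i), F# diminished (ii°), G major (III), A minor (iv), B minor (v), C major (VI), D major (VII).
Ab major shares 0: none.
F major shares 2: Am, C.
C minor (natural minor) shares 0: none.
The most common triads (2) are shared with F major.

F major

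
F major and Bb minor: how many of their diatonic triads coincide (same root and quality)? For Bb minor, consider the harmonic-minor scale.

1

Diatonic triads of F major: F (I), Gm (ii), Am (iii), Bb (IV), C (V), Dm (vi), Edim (vii°).
Diatonic triads of Bb minor (harmonic minor): Bbm (i), Cdim (ii°), Dbaug (III+), Ebm (iv), F (V), Gb (VI), Adim (vii°).
Matching root and quality in both lists: F.
That gives 1 common triad.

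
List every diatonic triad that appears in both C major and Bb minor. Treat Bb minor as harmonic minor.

Triads in C major: C (I), Dm (ii), Em (iii), F (IV), G (V), Am (vi), Bdim (vii°).
Triads in Bb minor (harmonic minor): Bbm (i), Cdim (ii°), Dbaug (III+), Ebm (iv), F (V), Gb (VI), Adim (vii°).
Shared triads with their functions: F (IV in C major, V in Bb minor).

F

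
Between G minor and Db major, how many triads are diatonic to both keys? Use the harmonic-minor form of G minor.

0

Diatonic triads of G minor (harmonic minor): G minor (i), A diminished (ii°), Bb augmented (III+), C minor (iv), D major (V), Eb major (VI), F# diminished (vii°).
Diatonic triads of Db major: Db major (I), Eb minor (ii), F minor (iii), Gb major (IV), Ab major (V), Bb minor (vi), C diminished (vii°).
No triad has the same root and quality in both keys.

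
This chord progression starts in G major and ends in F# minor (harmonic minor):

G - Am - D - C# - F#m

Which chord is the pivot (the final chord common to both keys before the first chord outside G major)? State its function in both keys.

D — V in G major, VI in F# minor

Chords diatonic to G major: G, Am, Bm, C, D, Em, F#dim.
Reading the progression, the first chord not in that set is C#, so the modulation leaves G major there.
The chord immediately before C# is D, which is diatonic to both keys: V in G major and VI in F# minor.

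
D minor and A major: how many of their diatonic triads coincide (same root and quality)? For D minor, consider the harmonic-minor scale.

1

Diatonic triads of D minor (harmonic minor): D minor (i), E diminished (ii°), F augmented (III+), G minor (iv), A major (V), Bb major (VI), C# diminished (vii°).
Diatonic triads of A major: A major (I), B minor (ii), C# minor (iii), D major (IV), E major (V), F# minor (vi), G# diminished (vii°).
Matching root and quality in both lists: A major.
That gives 1 common triad.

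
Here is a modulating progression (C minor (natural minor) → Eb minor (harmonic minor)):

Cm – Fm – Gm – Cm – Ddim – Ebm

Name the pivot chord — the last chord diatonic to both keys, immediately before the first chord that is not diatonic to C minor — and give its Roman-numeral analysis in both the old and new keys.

Ddim — ii° in C minor, vii° in Eb minor

Chords diatonic to C minor: Cm, Ddim, Eb, Fm, Gm, Ab, Bb.
Reading the progression, the first chord not in that set is Ebm, so the modulation leaves C minor there.
The chord immediately before Ebm is Ddim, which is diatonic to both keys: ii° in C minor and vii° in Eb minor.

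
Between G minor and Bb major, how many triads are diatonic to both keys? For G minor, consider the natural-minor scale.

Diatonic triads of G minor (natural minor): G minor (i), A diminished (ii°), Bb major (III), C minor (iv), D minor (v), Eb major (VI), F major (VII).
Diatonic triads of Bb major: Bb major (I), C minor (ii), D minor (iii), Eb major (IV), F major (V), G minor (vi), A diminished (vii°).
Matching root and quality in both lists: G minor, A diminished, Bb major, C minor, D minor, Eb major, F major.
That gives 7 common triads.

7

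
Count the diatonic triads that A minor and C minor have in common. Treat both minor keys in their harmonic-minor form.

Diatonic triads of A minor (harmonic minor): Am (i), Bdim (ii°), Caug (III+), Dm (iv), E (V), F (VI), G#dim (vii°).
Diatonic triads of C minor (harmonic minor): Cm (i), Ddim (ii°), Ebaug (III+), Fm (iv), G (V), Ab (VI), Bdim (vii°).
Matching root and quality in both lists: Bdim.
That gives 1 common triad.

1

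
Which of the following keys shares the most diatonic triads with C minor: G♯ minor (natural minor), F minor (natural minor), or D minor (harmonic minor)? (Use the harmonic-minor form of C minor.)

Triads of C minor (harmonic minor): Cm (i), Ddim (ii°), E♭aug (III+), Fm (iv), G (V), A♭ (VI), Bdim (vii°).
G♯ minor (natural minor) shares 0: none.
F minor (natural minor) shares 3: Cm, Fm, A♭.
D minor (harmonic minor) shares 0: none.
The most common triads (3) are shared with F minor.

F minor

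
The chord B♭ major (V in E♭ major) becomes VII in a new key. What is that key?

C minor

The numeral VII denotes a major triad on scale degree 7. With B♭ on degree 7, the tonic of the new key is C.
Degree 7 carries a major triad in natural-minor keys, so the destination is C minor.
Check: the diatonic triads of C minor (natural minor) are Cm (i), Ddim (ii°), E♭ (III), Fm (iv), Gm (v), A♭ (VI), B♭ (VII) — B♭ major is indeed VII.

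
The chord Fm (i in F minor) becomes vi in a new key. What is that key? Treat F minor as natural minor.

The numeral vi denotes a minor triad on scale degree 6. With F on degree 6, the tonic of the new key is Ab.
Degree 6 carries a minor triad in major keys, so the destination is Ab major.
Check: the diatonic triads of Ab major are Ab (I), Bbm (ii), Cm (iii), Db (IV), Eb (V), Fm (vi), Gdim (vii°) — Fm is indeed vi.

Ab major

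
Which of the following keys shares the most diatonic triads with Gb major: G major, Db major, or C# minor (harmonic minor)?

Db major

Triads of Gb major: Gb major (I), Ab minor (ii), Bb minor (iii), Cb major (IV), Db major (V), Eb minor (vi), F diminished (vii°).
G major shares 0: none.
Db major shares 4: Gb, Bbm, Db, Ebm.
C# minor (harmonic minor) shares 0: none.
The most common triads (4) are shared with Db major.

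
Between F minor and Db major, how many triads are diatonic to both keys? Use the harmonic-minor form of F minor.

3

Diatonic triads of F minor (harmonic minor): Fm (i), Gdim (ii°), Abaug (III+), Bbm (iv), C (V), Db (VI), Edim (vii°).
Diatonic triads of Db major: Db (I), Ebm (ii), Fm (iii), Gb (IV), Ab (V), Bbm (vi), Cdim (vii°).
Matching root and quality in both lists: Fm, Bbm, Db.
That gives 3 common triads.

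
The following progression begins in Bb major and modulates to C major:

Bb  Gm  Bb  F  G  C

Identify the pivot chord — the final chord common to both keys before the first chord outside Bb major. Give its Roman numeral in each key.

Chords diatonic to Bb major: Bb, Cm, Dm, Eb, F, Gm, Adim.
Reading the progression, the first chord not in that set is G, so the modulation leaves Bb major there.
The chord immediately before G is F, which is diatonic to both keys: V in Bb major and IV in C major.

F — V in Bb major, IV in C major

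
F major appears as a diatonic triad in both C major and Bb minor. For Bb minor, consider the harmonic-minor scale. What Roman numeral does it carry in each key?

IV in C major; V in Bb minor

The scale of C major is C D E F G A B; F is degree 4, and the triad built there (F-A-C) is major, so it is IV.
The scale of Bb minor (harmonic minor) is Bb C Db Eb F Gb A; F is degree 5, and the triad built there (F-A-C) is major, so it is V.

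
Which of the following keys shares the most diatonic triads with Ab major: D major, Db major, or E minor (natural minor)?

Db major

Triads of Ab major: Ab (I), Bbm (ii), Cm (iii), Db (IV), Eb (V), Fm (vi), Gdim (vii°).
D major shares 0: none.
Db major shares 4: Ab, Bbm, Db, Fm.
E minor (natural minor) shares 0: none.
The most common triads (4) are shared with Db major.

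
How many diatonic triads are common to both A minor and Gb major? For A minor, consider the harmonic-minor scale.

Diatonic triads of A minor (harmonic minor): Am (i), Bdim (ii°), Caug (III+), Dm (iv), E (V), F (VI), G#dim (vii°).
Diatonic triads of Gb major: Gb (I), Abm (ii), Bbm (iii), Cb (IV), Db (V), Ebm (vi), Fdim (vii°).
No triad has the same root and quality in both keys.

0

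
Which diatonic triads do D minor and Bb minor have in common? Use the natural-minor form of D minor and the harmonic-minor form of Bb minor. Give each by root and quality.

Triads in D minor (natural minor): Dm (i), Edim (ii°), F (III), Gm (iv), Am (v), Bb (VI), C (VII).
Triads in Bb minor (harmonic minor): Bbm (i), Cdim (ii°), Dbaug (III+), Ebm (iv), F (V), Gb (VI), Adim (vii°).
Shared triads with their functions: F (III in D minor, V in Bb minor).

F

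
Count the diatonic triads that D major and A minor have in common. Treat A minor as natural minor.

2

Diatonic triads of D major: D major (I), E minor (ii), F# minor (iii), G major (IV), A major (V), B minor (vi), C# diminished (vii°).
Diatonic triads of A minor (natural minor): A minor (i), B diminished (ii°), C major (III), D minor (iv), E minor (v), F major (VI), G major (VII).
Matching root and quality in both lists: E minor, G major.
That gives 2 common triads.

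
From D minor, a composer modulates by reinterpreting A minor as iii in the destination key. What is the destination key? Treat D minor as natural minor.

F major

The numeral iii denotes a minor triad on scale degree 3. With A on degree 3, the tonic of the new key is F.
Degree 3 carries a minor triad in major keys, so the destination is F major.
Check: the diatonic triads of F major are F (I), Gm (ii), Am (iii), B♭ (IV), C (V), Dm (vi), Edim (vii°) — A minor is indeed iii.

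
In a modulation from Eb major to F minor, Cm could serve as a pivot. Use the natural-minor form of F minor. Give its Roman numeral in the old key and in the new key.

vi in Eb major; v in F minor

The scale of Eb major is Eb F G Ab Bb C D; C is degree 6, and the triad built there (C-Eb-G) is minor, so it is vi.
The scale of F minor (natural minor) is F G Ab Bb C Db Eb; C is degree 5, and the triad built there (C-Eb-G) is minor, so it is v.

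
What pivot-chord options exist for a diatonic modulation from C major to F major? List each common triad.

C, Dm, F, Am

Triads in C major: C (I), Dm (ii), Em (iii), F (IV), G (V), Am (vi), Bdim (vii°).
Triads in F major: F (I), Gm (ii), Am (iii), Bb (IV), C (V), Dm (vi), Edim (vii°).
Shared triads with their functions: C (I in C major, V in F major); Dm (ii in C major, vi in F major); F (IV in C major, I in F major); Am (vi in C major, iii in F major).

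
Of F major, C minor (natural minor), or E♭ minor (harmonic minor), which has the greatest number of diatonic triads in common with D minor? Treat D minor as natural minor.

F major

Triads of D minor (natural minor): Dm (i), Edim (ii°), F (III), Gm (iv), Am (v), B♭ (VI), C (VII).
F major shares 7: Dm, Edim, F, Gm, Am, B♭, C.
C minor (natural minor) shares 2: Gm, B♭.
E♭ minor (harmonic minor) shares 1: B♭.
The most common triads (7) are shared with F major.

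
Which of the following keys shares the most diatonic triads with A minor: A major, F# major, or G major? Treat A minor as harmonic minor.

A major

Triads of A minor (harmonic minor): A minor (i), B diminished (ii°), C augmented (III+), D minor (iv), E major (V), F major (VI), G# diminished (vii°).
A major shares 2: E, G#dim.
F# major shares 0: none.
G major shares 1: Am.
The most common triads (2) are shared with A major.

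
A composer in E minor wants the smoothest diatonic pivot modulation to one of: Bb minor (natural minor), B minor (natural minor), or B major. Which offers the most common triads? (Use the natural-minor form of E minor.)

Triads of E minor (natural minor): Em (i), F#dim (ii°), G (III), Am (iv), Bm (v), C (VI), D (VII).
Bb minor (natural minor) shares 0: none.
B minor (natural minor) shares 4: Em, G, Bm, D.
B major shares 0: none.
The most common triads (4) are shared with B minor.

B minor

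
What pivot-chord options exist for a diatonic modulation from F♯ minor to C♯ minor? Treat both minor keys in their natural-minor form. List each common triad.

Triads in F♯ minor (natural minor): F♯m (i), G♯dim (ii°), A (III), Bm (iv), C♯m (v), D (VI), E (VII).
Triads in C♯ minor (natural minor): C♯m (i), D♯dim (ii°), E (III), F♯m (iv), G♯m (v), A (VI), B (VII).
Shared triads with their functions: F♯m (i in F♯ minor, iv in C♯ minor); A (III in F♯ minor, VI in C♯ minor); C♯m (v in F♯ minor, i in C♯ minor); E (VII in F♯ minor, III in C♯ minor).

F♯m, A, C♯m, E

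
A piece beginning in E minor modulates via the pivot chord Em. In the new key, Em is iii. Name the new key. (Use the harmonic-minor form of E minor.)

C major

The numeral iii denotes a minor triad on scale degree 3. With E on degree 3, the tonic of the new key is C.
Degree 3 carries a minor triad in major keys, so the destination is C major.
Check: the diatonic triads of C major are C (I), Dm (ii), Em (iii), F (IV), G (V), Am (vi), Bdim (vii°) — Em is indeed iii.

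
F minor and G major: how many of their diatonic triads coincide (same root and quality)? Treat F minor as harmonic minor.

Diatonic triads of F minor (harmonic minor): F minor (i), G diminished (ii°), Ab augmented (III+), Bb minor (iv), C major (V), Db major (VI), E diminished (vii°).
Diatonic triads of G major: G major (I), A minor (ii), B minor (iii), C major (IV), D major (V), E minor (vi), F# diminished (vii°).
Matching root and quality in both lists: C major.
That gives 1 common triad.

1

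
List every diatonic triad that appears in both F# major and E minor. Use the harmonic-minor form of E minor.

Triads in F# major: F# major (I), G# minor (ii), A# minor (iii), B major (IV), C# major (V), D# minor (vi), E# diminished (vii°).
Triads in E minor (harmonic minor): E minor (i), F# diminished (ii°), G augmented (III+), A minor (iv), B major (V), C major (VI), D# diminished (vii°).
Shared triads with their functions: B major (IV in F# major, V in E minor).

B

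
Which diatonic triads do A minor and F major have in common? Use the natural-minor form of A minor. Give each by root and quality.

Triads in A minor (natural minor): Am (i), Bdim (ii°), C (III), Dm (iv), Em (v), F (VI), G (VII).
Triads in F major: F (I), Gm (ii), Am (iii), Bb (IV), C (V), Dm (vi), Edim (vii°).
Shared triads with their functions: Am (i in A minor, iii in F major); C (III in A minor, V in F major); Dm (iv in A minor, vi in F major); F (VI in A minor, I in F major).

Am, C, Dm, F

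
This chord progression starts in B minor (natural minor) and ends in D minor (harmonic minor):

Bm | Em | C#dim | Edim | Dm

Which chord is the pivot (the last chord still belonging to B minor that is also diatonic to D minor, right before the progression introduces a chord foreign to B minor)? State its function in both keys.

C#dim — ii° in B minor, vii° in D minor

Chords diatonic to B minor: Bm, C#dim, D, Em, F#m, G, A.
Reading the progression, the first chord not in that set is Edim, so the modulation leaves B minor there.
The chord immediately before Edim is C#dim, which is diatonic to both keys: ii° in B minor and vii° in D minor.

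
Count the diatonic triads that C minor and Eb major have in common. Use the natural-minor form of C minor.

7

Diatonic triads of C minor (natural minor): C minor (i), D diminished (ii°), Eb major (III), F minor (iv), G minor (v), Ab major (VI), Bb major (VII).
Diatonic triads of Eb major: Eb major (I), F minor (ii), G minor (iii), Ab major (IV), Bb major (V), C minor (vi), D diminished (vii°).
Matching root and quality in both lists: C minor, D diminished, Eb major, F minor, G minor, Ab major, Bb major.
That gives 7 common triads.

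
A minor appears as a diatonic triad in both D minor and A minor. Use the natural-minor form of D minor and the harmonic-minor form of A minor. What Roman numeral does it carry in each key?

v in D minor; i in A minor

The scale of D minor (natural minor) is D E F G A Bb C; A is degree 5, and the triad built there (A-C-E) is minor, so it is v.
The scale of A minor (harmonic minor) is A B C D E F G#; A is degree 1, and the triad built there (A-C-E) is minor, so it is i.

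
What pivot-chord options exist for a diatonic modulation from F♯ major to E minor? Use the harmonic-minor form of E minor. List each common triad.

Triads in F♯ major: F♯ major (I), G♯ minor (ii), A♯ minor (iii), B major (IV), C♯ major (V), D♯ minor (vi), E♯ diminished (vii°).
Triads in E minor (harmonic minor): E minor (i), F♯ diminished (ii°), G augmented (III+), A minor (iv), B major (V), C major (VI), D♯ diminished (vii°).
Shared triads with their functions: B major (IV in F♯ major, V in E minor).

B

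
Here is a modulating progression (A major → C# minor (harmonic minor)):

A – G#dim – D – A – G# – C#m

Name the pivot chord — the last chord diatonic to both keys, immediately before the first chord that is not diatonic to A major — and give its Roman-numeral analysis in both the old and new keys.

Chords diatonic to A major: A, Bm, C#m, D, E, F#m, G#dim.
Reading the progression, the first chord not in that set is G#, so the modulation leaves A major there.
The chord immediately before G# is A, which is diatonic to both keys: I in A major and VI in C# minor.

A — I in A major, VI in C# minor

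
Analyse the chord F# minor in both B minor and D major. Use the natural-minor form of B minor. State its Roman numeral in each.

The scale of B minor (natural minor) is B C# D E F# G A; F# is degree 5, and the triad built there (F#-A-C#) is minor, so it is v.
The scale of D major is D E F# G A B C#; F# is degree 3, and the triad built there (F#-A-C#) is minor, so it is iii.

v in B minor; iii in D major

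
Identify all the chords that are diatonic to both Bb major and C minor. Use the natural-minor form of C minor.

Bb, Cm, Eb, Gm

Triads in Bb major: Bb major (I), C minor (ii), D minor (iii), Eb major (IV), F major (V), G minor (vi), A diminished (vii°).
Triads in C minor (natural minor): C minor (i), D diminished (ii°), Eb major (III), F minor (iv), G minor (v), Ab major (VI), Bb major (VII).
Shared triads with their functions: Bb major (I in Bb major, VII in C minor); C minor (ii in Bb major, i in C minor); Eb major (IV in Bb major, III in C minor); G minor (vi in Bb major, v in C minor).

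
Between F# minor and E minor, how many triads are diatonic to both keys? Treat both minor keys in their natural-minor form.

Diatonic triads of F# minor (natural minor): F#m (i), G#dim (ii°), A (III), Bm (iv), C#m (v), D (VI), E (VII).
Diatonic triads of E minor (natural minor): Em (i), F#dim (ii°), G (III), Am (iv), Bm (v), C (VI), D (VII).
Matching root and quality in both lists: Bm, D.
That gives 2 common triads.

2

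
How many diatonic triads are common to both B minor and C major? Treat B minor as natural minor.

2

Diatonic triads of B minor (natural minor): B minor (i), C# diminished (ii°), D major (III), E minor (iv), F# minor (v), G major (VI), A major (VII).
Diatonic triads of C major: C major (I), D minor (ii), E minor (iii), F major (IV), G major (V), A minor (vi), B diminished (vii°).
Matching root and quality in both lists: E minor, G major.
That gives 2 common triads.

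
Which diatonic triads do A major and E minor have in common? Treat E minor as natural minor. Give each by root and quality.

Bm, D

Triads in A major: A (I), Bm (ii), C#m (iii), D (IV), E (V), F#m (vi), G#dim (vii°).
Triads in E minor (natural minor): Em (i), F#dim (ii°), G (III), Am (iv), Bm (v), C (VI), D (VII).
Shared triads with their functions: Bm (ii in A major, v in E minor); D (IV in A major, VII in E minor).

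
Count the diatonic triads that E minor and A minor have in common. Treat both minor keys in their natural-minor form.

4

Diatonic triads of E minor (natural minor): E minor (i), F# diminished (ii°), G major (III), A minor (iv), B minor (v), C major (VI), D major (VII).
Diatonic triads of A minor (natural minor): A minor (i), B diminished (ii°), C major (III), D minor (iv), E minor (v), F major (VI), G major (VII).
Matching root and quality in both lists: E minor, G major, A minor, C major.
That gives 4 common triads.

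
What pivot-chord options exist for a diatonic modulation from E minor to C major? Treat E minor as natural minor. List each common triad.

Triads in E minor (natural minor): Em (i), F#dim (ii°), G (III), Am (iv), Bm (v), C (VI), D (VII).
Triads in C major: C (I), Dm (ii), Em (iii), F (IV), G (V), Am (vi), Bdim (vii°).
Shared triads with their functions: Em (i in E minor, iii in C major); G (III in E minor, V in C major); Am (iv in E minor, vi in C major); C (VI in E minor, I in C major).

Em, G, Am, C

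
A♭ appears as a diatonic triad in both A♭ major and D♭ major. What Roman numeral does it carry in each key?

The scale of A♭ major is A♭ B♭ C D♭ E♭ F G; A♭ is degree 1, and the triad built there (A♭-C-E♭) is major, so it is I.
The scale of D♭ major is D♭ E♭ F G♭ A♭ B♭ C; A♭ is degree 5, and the triad built there (A♭-C-E♭) is major, so it is V.

I in A♭ major; V in D♭ major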